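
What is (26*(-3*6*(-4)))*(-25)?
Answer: -46800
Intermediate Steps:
(26*(-3*6*(-4)))*(-25) = (26*(-18*(-4)))*(-25) = (26*72)*(-25) = 1872*(-25) = -46800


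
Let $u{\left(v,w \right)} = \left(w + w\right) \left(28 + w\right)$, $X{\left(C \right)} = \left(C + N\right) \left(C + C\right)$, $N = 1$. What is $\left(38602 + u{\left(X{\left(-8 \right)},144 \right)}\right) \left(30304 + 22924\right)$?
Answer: $4691409464$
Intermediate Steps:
$X{\left(C \right)} = 2 C \left(1 + C\right)$ ($X{\left(C \right)} = \left(C + 1\right) \left(C + C\right) = \left(1 + C\right) 2 C = 2 C \left(1 + C\right)$)
$u{\left(v,w \right)} = 2 w \left(28 + w\right)$
$\left(38602 + u{\left(X{\left(-8 \right)},144 \right)}\right) \left(30304 + 22924\right) = \left(38602 + 2 \cdot 144 \left(28 + 144\right)\right) \left(30304 + 22924\right) = \left(38602 + 2 \cdot 144 \cdot 172\right) 53228 = \left(38602 + 49536\right) 53228 = 88138 \cdot 53228 = 4691409464$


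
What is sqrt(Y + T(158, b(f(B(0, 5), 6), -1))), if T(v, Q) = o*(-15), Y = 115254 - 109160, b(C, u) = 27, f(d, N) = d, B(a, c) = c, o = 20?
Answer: sqrt(5794) ≈ 76.118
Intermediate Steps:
Y = 6094
T(v, Q) = -300 (T(v, Q) = 20*(-15) = -300)
sqrt(Y + T(158, b(f(B(0, 5), 6), -1))) = sqrt(6094 - 300) = sqrt(5794)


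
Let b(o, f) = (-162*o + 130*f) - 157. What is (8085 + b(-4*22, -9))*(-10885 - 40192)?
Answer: -1073332078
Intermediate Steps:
b(o, f) = -157 - 162*o + 130*f
(8085 + b(-4*22, -9))*(-10885 - 40192) = (8085 + (-157 - (-648)*22 + 130*(-9)))*(-10885 - 40192) = (8085 + (-157 - 162*(-88) - 1170))*(-51077) = (8085 + (-157 + 14256 - 1170))*(-51077) = (8085 + 12929)*(-51077) = 21014*(-51077) = -1073332078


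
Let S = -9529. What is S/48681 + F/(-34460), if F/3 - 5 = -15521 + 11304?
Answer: 71690944/419386815 ≈ 0.17094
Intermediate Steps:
F = -12636 (F = 15 + 3*(-15521 + 11304) = 15 + 3*(-4217) = 15 - 12651 = -12636)
S/48681 + F/(-34460) = -9529/48681 - 12636/(-34460) = -9529*1/48681 - 12636*(-1/34460) = -9529/48681 + 3159/8615 = 71690944/419386815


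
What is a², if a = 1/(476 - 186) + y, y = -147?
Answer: 1817231641/84100 ≈ 21608.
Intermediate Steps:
a = -42629/290 (a = 1/(476 - 186) - 147 = 1/290 - 147 = -42629/290 ≈ -147.00)
a² = (-42629/290)² = 1817231641/84100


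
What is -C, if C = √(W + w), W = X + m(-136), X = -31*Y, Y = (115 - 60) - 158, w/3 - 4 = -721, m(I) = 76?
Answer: -√1118 ≈ -33.437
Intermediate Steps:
w = -2151 (w = 12 + 3*(-721) = 12 - 2163 = -2151)
Y = -103 (Y = 55 - 158 = -103)
X = 3193 (X = -31*(-103) = 3193)
W = 3269 (W = 3193 + 76 = 3269)
C = √1118 (C = √(3269 - 2151) = √1118 ≈ 33.437)
-C = -√1118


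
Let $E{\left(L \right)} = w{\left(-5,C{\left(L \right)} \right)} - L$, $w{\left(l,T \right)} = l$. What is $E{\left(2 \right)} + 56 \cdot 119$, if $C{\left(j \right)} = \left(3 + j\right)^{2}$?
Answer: $6657$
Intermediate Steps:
$E{\left(L \right)} = -5 - L$
$E{\left(2 \right)} + 56 \cdot 119 = \left(-5 - 2\right) + 56 \cdot 119 = \left(-5 - 2\right) + 6664 = -7 + 6664 = 6657$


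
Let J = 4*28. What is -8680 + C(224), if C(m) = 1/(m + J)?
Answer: -2916479/336 ≈ -8680.0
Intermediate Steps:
J = 112
C(m) = 1/(112 + m) (C(m) = 1/(m + 112) = 1/(112 + m))
-8680 + C(224) = -8680 + 1/(112 + 224) = -8680 + 1/336 = -2916479/336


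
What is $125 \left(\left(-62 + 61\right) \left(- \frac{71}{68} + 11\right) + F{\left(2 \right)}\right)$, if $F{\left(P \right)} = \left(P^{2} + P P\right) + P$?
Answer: $\frac{375}{68} \approx 5.5147$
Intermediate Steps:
$F{\left(P \right)} = P + 2 P^{2}$ ($F{\left(P \right)} = \left(P^{2} + P^{2}\right) + P = 2 P^{2} + P = P + 2 P^{2}$)
$125 \left(\left(-62 + 61\right) \left(- \frac{71}{68} + 11\right) + F{\left(2 \right)}\right) = 125 \left(\left(-62 + 61\right) \left(- \frac{71}{68} + 11\right) + 2 \left(1 + 2 \cdot 2\right)\right) = 125 \left(- (\left(-71\right) \frac{1}{68} + 11) + 2 \left(1 + 4\right)\right) = 125 \left(- (- \frac{71}{68} + 11) + 2 \cdot 5\right) = 125 \left(\left(-1\right) \frac{677}{68} + 10\right) = 125 \left(- \frac{677}{68} + 10\right) = 125 \cdot \frac{3}{68} = \frac{375}{68}$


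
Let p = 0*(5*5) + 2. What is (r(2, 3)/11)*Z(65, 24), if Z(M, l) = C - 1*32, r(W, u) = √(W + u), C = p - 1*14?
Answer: -4*√5 ≈ -8.9443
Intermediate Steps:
p = 2 (p = 0*25 + 2 = 0 + 2 = 2)
C = -12 (C = 2 - 1*14 = 2 - 14 = -12)
Z(M, l) = -44 (Z(M, l) = -12 - 1*32 = -12 - 32 = -44)
(r(2, 3)/11)*Z(65, 24) = (√(2 + 3)/11)*(-44) = (√5*(1/11))*(-44) = (√5/11)*(-44) = -4*√5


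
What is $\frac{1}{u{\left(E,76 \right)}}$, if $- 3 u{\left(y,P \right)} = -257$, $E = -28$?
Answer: $\frac{3}{257} \approx 0.011673$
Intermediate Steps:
$u{\left(y,P \right)} = \frac{257}{3}$ ($u{\left(y,P \right)} = \left(- \frac{1}{3}\right) \left(-257\right) = \frac{257}{3}$)
$\frac{1}{u{\left(E,76 \right)}} = \frac{1}{\frac{257}{3}} = \frac{3}{257}$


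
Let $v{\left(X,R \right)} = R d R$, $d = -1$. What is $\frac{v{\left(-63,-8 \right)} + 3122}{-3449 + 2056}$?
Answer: $- \frac{3058}{1393} \approx -2.1953$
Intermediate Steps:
$v{\left(X,R \right)} = - R^{2}$ ($v{\left(X,R \right)} = R \left(-1\right) R = - R R = - R^{2}$)
$\frac{v{\left(-63,-8 \right)} + 3122}{-3449 + 2056} = \frac{- \left(-8\right)^{2} + 3122}{-3449 + 2056} = \frac{\left(-1\right) 64 + 3122}{-1393} = \left(-64 + 3122\right) \left(- \frac{1}{1393}\right) = 3058 \left(- \frac{1}{1393}\right) = - \frac{3058}{1393}$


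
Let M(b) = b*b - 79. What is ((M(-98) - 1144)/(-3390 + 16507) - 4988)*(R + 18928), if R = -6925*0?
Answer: -95250377040/1009 ≈ -9.4401e+7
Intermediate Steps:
R = 0
M(b) = -79 + b² (M(b) = b² - 79 = -79 + b²)
((M(-98) - 1144)/(-3390 + 16507) - 4988)*(R + 18928) = (((-79 + (-98)²) - 1144)/(-3390 + 16507) - 4988)*(0 + 18928) = (((-79 + 9604) - 1144)/13117 - 4988)*18928 = ((9525 - 1144)*(1/13117) - 4988)*18928 = (8381*(1/13117) - 4988)*18928 = (8381/13117 - 4988)*18928 = -65419215/13117*18928 = -95250377040/1009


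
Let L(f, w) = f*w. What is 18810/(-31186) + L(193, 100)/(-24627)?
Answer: -532561835/384008811 ≈ -1.3868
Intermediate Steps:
18810/(-31186) + L(193, 100)/(-24627) = 18810/(-31186) + (193*100)/(-24627) = 18810*(-1/31186) + 19300*(-1/24627) = -9405/15593 - 19300/24627 = -532561835/384008811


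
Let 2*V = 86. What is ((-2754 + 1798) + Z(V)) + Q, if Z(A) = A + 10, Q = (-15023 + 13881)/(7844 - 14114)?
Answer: -2830334/3135 ≈ -902.82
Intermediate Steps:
V = 43 (V = (1/2)*86 = 43)
Q = 571/3135 (Q = -1142/(-6270) = -1142*(-1/6270) = 571/3135 ≈ 0.18214)
Z(A) = 10 + A
((-2754 + 1798) + Z(V)) + Q = ((-2754 + 1798) + (10 + 43)) + 571/3135 = (-956 + 53) + 571/3135 = -903 + 571/3135 = -2830334/3135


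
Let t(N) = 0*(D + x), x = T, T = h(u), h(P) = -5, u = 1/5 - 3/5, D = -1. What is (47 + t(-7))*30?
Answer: 1410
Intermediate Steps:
u = -2/5 (u = 1*(1/5) - 3*1/5 = 1/5 - 3/5 = -2/5 ≈ -0.40000)
T = -5
x = -5
t(N) = 0 (t(N) = 0*(-1 - 5) = 0*(-6) = 0)
(47 + t(-7))*30 = (47 + 0)*30 = 47*30 = 1410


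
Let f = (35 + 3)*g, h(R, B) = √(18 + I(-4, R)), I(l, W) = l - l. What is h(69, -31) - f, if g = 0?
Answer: 3*√2 ≈ 4.2426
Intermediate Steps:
I(l, W) = 0
h(R, B) = 3*√2 (h(R, B) = √(18 + 0) = √18 = 3*√2)
f = 0 (f = (35 + 3)*0 = 38*0 = 0)
h(69, -31) - f = 3*√2 - 1*0 = 3*√2 + 0 = 3*√2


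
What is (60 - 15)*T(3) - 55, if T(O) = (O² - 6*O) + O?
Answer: -325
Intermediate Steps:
T(O) = O² - 5*O
(60 - 15)*T(3) - 55 = (60 - 15)*(3*(-5 + 3)) - 55 = 45*(3*(-2)) - 55 = 45*(-6) - 55 = -270 - 55 = -325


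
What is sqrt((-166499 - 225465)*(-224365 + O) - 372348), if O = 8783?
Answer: 10*sqrt(845000107) ≈ 2.9069e+5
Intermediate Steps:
sqrt((-166499 - 225465)*(-224365 + O) - 372348) = sqrt((-166499 - 225465)*(-224365 + 8783) - 372348) = sqrt(-391964*(-215582) - 372348) = sqrt(84500383048 - 372348) = sqrt(84500010700) = 10*sqrt(845000107)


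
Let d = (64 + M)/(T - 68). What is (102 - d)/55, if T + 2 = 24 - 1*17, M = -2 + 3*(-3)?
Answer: 589/315 ≈ 1.8698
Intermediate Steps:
M = -11 (M = -2 - 9 = -11)
T = 5 (T = -2 + (24 - 1*17) = -2 + (24 - 17) = -2 + 7 = 5)
d = -53/63 (d = (64 - 11)/(5 - 68) = 53/(-63) = 53*(-1/63) = -53/63 ≈ -0.84127)
(102 - d)/55 = (102 - 1*(-53/63))/55 = (102 + 53/63)*(1/55) = (6479/63)*(1/55) = 589/315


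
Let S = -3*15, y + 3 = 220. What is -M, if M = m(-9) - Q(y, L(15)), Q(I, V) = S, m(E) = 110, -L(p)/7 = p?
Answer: -155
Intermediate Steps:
L(p) = -7*p
y = 217 (y = -3 + 220 = 217)
S = -45
Q(I, V) = -45
M = 155 (M = 110 - 1*(-45) = 110 + 45 = 155)
-M = -1*155 = -155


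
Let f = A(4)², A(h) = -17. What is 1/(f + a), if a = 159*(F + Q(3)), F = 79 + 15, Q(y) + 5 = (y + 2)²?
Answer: 1/18415 ≈ 5.4304e-5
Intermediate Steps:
Q(y) = -5 + (2 + y)² (Q(y) = -5 + (y + 2)² = -5 + (2 + y)²)
F = 94
f = 289 (f = (-17)² = 289)
a = 18126 (a = 159*(94 + (-5 + (2 + 3)²)) = 159*(94 + (-5 + 5²)) = 159*(94 + (-5 + 25)) = 159*(94 + 20) = 159*114 = 18126)
1/(f + a) = 1/(289 + 18126) = 1/18415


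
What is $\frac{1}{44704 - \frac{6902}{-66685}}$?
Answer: $\frac{66685}{2981093142} \approx 2.2369 \cdot 10^{-5}$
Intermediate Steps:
$\frac{1}{44704 - \frac{6902}{-66685}} = \frac{1}{44704 - - \frac{6902}{66685}} = \frac{1}{44704 + \frac{6902}{66685}} = \frac{1}{\frac{2981093142}{66685}} = \frac{66685}{2981093142}$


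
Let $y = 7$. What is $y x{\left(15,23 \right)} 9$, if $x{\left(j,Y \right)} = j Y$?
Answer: $21735$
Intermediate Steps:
$x{\left(j,Y \right)} = Y j$
$y x{\left(15,23 \right)} 9 = 7 \cdot 23 \cdot 15 \cdot 9 = 7 \cdot 345 \cdot 9 = 7 \cdot 3105 = 21735$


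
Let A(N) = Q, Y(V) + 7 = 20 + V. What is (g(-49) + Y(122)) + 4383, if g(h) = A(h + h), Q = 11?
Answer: 4529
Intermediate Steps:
Y(V) = 13 + V (Y(V) = -7 + (20 + V) = 13 + V)
A(N) = 11
g(h) = 11
(g(-49) + Y(122)) + 4383 = (11 + (13 + 122)) + 4383 = (11 + 135) + 4383 = 146 + 4383 = 4529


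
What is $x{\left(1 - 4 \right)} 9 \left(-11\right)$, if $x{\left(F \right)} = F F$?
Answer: $-891$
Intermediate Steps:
$x{\left(F \right)} = F^{2}$
$x{\left(1 - 4 \right)} 9 \left(-11\right) = \left(1 - 4\right)^{2} \cdot 9 \left(-11\right) = \left(-3\right)^{2} \cdot 9 \left(-11\right) = 9 \cdot 9 \left(-11\right) = 81 \left(-11\right) = -891$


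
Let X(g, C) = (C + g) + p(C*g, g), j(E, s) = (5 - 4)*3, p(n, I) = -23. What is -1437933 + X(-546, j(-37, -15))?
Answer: -1438499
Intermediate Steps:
j(E, s) = 3 (j(E, s) = 1*3 = 3)
X(g, C) = -23 + C + g (X(g, C) = (C + g) - 23 = -23 + C + g)
-1437933 + X(-546, j(-37, -15)) = -1437933 + (-23 + 3 - 546) = -1437933 - 566 = -1438499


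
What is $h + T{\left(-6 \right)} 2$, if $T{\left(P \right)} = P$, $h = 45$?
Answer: $33$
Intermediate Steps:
$h + T{\left(-6 \right)} 2 = 45 - 12 = 33$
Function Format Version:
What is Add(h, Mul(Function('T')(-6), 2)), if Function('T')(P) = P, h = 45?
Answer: 33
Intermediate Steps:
Add(h, Mul(Function('T')(-6), 2)) = Add(45, Mul(-6, 2)) = Add(45, -12) = 33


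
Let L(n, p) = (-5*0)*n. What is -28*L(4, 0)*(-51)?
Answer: 0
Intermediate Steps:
L(n, p) = 0 (L(n, p) = 0*n = 0)
-28*L(4, 0)*(-51) = -28*0*(-51) = 0*(-51) = 0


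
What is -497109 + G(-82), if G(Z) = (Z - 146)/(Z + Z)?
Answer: -20381412/41 ≈ -4.9711e+5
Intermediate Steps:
G(Z) = (-146 + Z)/(2*Z) (G(Z) = (-146 + Z)/((2*Z)) = (-146 + Z)*(1/(2*Z)) = (-146 + Z)/(2*Z))
-497109 + G(-82) = -497109 + (1/2)*(-146 - 82)/(-82) = -497109 + (1/2)*(-1/82)*(-228) = -497109 + 57/41 = -20381412/41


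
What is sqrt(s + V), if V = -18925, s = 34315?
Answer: 9*sqrt(190) ≈ 124.06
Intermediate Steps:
sqrt(s + V) = sqrt(34315 - 18925) = sqrt(15390) = 9*sqrt(190)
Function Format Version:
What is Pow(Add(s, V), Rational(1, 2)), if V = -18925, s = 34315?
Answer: Mul(9, Pow(190, Rational(1, 2))) ≈ 124.06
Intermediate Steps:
Pow(Add(s, V), Rational(1, 2)) = Pow(Add(34315, -18925), Rational(1, 2)) = Pow(15390, Rational(1, 2)) = Mul(9, Pow(190, Rational(1, 2)))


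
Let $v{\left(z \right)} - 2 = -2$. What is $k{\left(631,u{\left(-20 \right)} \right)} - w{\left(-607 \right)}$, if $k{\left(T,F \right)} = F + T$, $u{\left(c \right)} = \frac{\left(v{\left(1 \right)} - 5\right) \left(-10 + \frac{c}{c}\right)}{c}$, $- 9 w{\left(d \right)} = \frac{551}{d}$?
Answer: $\frac{13737241}{21852} \approx 628.65$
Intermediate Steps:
$v{\left(z \right)} = 0$ ($v{\left(z \right)} = 2 - 2 = 0$)
$w{\left(d \right)} = - \frac{551}{9 d}$ ($w{\left(d \right)} = - \frac{551 \frac{1}{d}}{9} = - \frac{551}{9 d}$)
$u{\left(c \right)} = \frac{45}{c}$ ($u{\left(c \right)} = \frac{\left(0 - 5\right) \left(-10 + \frac{c}{c}\right)}{c} = \frac{\left(-5\right) \left(-10 + 1\right)}{c} = \frac{\left(-5\right) \left(-9\right)}{c} = \frac{45}{c}$)
$k{\left(631,u{\left(-20 \right)} \right)} - w{\left(-607 \right)} = \left(\frac{45}{-20} + 631\right) - - \frac{551}{9 \left(-607\right)} = \left(45 \left(- \frac{1}{20}\right) + 631\right) - \left(- \frac{551}{9}\right) \left(- \frac{1}{607}\right) = \left(- \frac{9}{4} + 631\right) - \frac{551}{5463} = \frac{2515}{4} - \frac{551}{5463} = \frac{13737241}{21852}$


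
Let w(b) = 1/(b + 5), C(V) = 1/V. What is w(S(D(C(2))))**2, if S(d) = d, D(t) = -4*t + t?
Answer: 4/49 ≈ 0.081633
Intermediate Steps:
D(t) = -3*t
w(b) = 1/(5 + b)
w(S(D(C(2))))**2 = (1/(5 - 3/2))**2 = (1/(7/2))**2 = (2/7)**2 = 4/49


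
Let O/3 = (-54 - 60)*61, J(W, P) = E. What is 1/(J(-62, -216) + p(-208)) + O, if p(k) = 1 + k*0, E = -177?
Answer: -3671713/176 ≈ -20862.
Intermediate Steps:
J(W, P) = -177
p(k) = 1 (p(k) = 1 + 0 = 1)
O = -20862 (O = 3*((-54 - 60)*61) = 3*(-114*61) = 3*(-6954) = -20862)
1/(J(-62, -216) + p(-208)) + O = 1/(-177 + 1) - 20862 = 1/(-176) - 20862 = -1/176 - 20862 = -3671713/176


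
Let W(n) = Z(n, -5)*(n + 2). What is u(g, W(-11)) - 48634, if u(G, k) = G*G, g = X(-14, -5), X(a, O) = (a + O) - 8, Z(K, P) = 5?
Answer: -47905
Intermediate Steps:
X(a, O) = -8 + O + a (X(a, O) = (O + a) - 8 = -8 + O + a)
g = -27 (g = -8 - 5 - 14 = -27)
W(n) = 10 + 5*n (W(n) = 5*(n + 2) = 5*(2 + n) = 10 + 5*n)
u(G, k) = G²
u(g, W(-11)) - 48634 = (-27)² - 48634 = 729 - 48634 = -47905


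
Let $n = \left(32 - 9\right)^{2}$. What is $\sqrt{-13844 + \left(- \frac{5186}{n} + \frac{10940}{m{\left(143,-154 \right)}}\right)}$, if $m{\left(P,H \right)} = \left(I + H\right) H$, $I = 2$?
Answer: $\frac{i \sqrt{62742047134767}}{67298} \approx 117.7 i$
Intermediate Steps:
$m{\left(P,H \right)} = H \left(2 + H\right)$ ($m{\left(P,H \right)} = \left(2 + H\right) H = H \left(2 + H\right)$)
$n = 529$ ($n = 23^{2} = 529$)
$\sqrt{-13844 + \left(- \frac{5186}{n} + \frac{10940}{m{\left(143,-154 \right)}}\right)} = \sqrt{-13844 + \left(- \frac{5186}{529} + \frac{10940}{\left(-154\right) \left(2 - 154\right)}\right)} = \sqrt{-13844 + \left(\left(-5186\right) \frac{1}{529} + \frac{10940}{\left(-154\right) \left(-152\right)}\right)} = \sqrt{-13844 - \left(\frac{5186}{529} - \frac{10940}{23408}\right)} = \sqrt{-13844 + \left(- \frac{5186}{529} + 10940 \cdot \frac{1}{23408}\right)} = \sqrt{-13844 + \left(- \frac{5186}{529} + \frac{2735}{5852}\right)} = \sqrt{-13844 - \frac{28901657}{3095708}} = \sqrt{- \frac{42885883209}{3095708}} = \frac{i \sqrt{62742047134767}}{67298}$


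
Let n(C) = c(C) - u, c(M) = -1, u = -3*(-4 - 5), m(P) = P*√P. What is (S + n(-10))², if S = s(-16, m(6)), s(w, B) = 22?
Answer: 36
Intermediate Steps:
m(P) = P^(3/2)
u = 27 (u = -3*(-9) = 27)
n(C) = -28 (n(C) = -1 - 1*27 = -1 - 27 = -28)
S = 22
(S + n(-10))² = (22 - 28)² = (-6)² = 36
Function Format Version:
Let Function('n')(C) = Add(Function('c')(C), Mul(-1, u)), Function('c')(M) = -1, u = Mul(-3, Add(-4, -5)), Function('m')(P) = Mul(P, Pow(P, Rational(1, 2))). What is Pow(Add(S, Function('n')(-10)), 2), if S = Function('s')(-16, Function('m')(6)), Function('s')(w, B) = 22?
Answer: 36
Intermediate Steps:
Function('m')(P) = Pow(P, Rational(3, 2))
u = 27 (u = Mul(-3, -9) = 27)
Function('n')(C) = -28 (Function('n')(C) = Add(-1, Mul(-1, 27)) = Add(-1, -27) = -28)
S = 22
Pow(Add(S, Function('n')(-10)), 2) = Pow(Add(22, -28), 2) = Pow(-6, 2) = 36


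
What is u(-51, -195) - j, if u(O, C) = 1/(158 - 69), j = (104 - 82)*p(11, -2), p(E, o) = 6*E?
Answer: -129227/89 ≈ -1452.0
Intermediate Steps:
j = 1452 (j = (104 - 82)*(6*11) = 22*66 = 1452)
u(O, C) = 1/89
u(-51, -195) - j = 1/89 - 1*1452 = 1/89 - 1452 = -129227/89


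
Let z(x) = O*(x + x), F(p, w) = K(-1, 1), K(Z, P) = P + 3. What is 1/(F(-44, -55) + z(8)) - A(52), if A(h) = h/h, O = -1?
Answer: -13/12 ≈ -1.0833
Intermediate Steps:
K(Z, P) = 3 + P
F(p, w) = 4 (F(p, w) = 3 + 1 = 4)
z(x) = -2*x (z(x) = -(x + x) = -2*x)
A(h) = 1
1/(F(-44, -55) + z(8)) - A(52) = 1/(4 - 2*8) - 1*1 = 1/(4 - 16) - 1 = 1/(-12) - 1 = -1/12 - 1 = -13/12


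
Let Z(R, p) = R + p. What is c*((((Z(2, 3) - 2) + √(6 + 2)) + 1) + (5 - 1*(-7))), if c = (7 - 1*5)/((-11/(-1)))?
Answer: 32/11 + 4*√2/11 ≈ 3.4234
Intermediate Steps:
c = 2/11 (c = (7 - 5)/((-11*(-1))) = 2/11 ≈ 0.18182)
c*((((Z(2, 3) - 2) + √(6 + 2)) + 1) + (5 - 1*(-7))) = 2*(((((2 + 3) - 2) + √(6 + 2)) + 1) + (5 - 1*(-7)))/11 = 2*((((5 - 2) + √8) + 1) + (5 + 7))/11 = 2*(((3 + 2*√2) + 1) + 12)/11 = 2*((4 + 2*√2) + 12)/11 = 2*(16 + 2*√2)/11 = 32/11 + 4*√2/11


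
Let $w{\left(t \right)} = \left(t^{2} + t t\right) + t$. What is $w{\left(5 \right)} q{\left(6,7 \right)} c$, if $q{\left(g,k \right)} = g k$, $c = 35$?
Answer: $80850$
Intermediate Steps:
$w{\left(t \right)} = t + 2 t^{2}$ ($w{\left(t \right)} = \left(t^{2} + t^{2}\right) + t = 2 t^{2} + t = t + 2 t^{2}$)
$w{\left(5 \right)} q{\left(6,7 \right)} c = 5 \left(1 + 2 \cdot 5\right) 6 \cdot 7 \cdot 35 = 5 \left(1 + 10\right) 42 \cdot 35 = 5 \cdot 11 \cdot 42 \cdot 35 = 55 \cdot 42 \cdot 35 = 2310 \cdot 35 = 80850$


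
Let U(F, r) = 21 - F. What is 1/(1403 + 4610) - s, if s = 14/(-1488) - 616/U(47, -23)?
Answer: -1377334121/58157736 ≈ -23.683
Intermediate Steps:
s = 229061/9672 (s = 14/(-1488) - 616/(21 - 1*47) = 14*(-1/1488) - 616/(21 - 47) = -7/744 - 616/(-26) = -7/744 - 616*(-1/26) = -7/744 + 308/13 = 229061/9672 ≈ 23.683)
1/(1403 + 4610) - s = 1/(1403 + 4610) - 1*229061/9672 = 1/6013 - 229061/9672 = -1377334121/58157736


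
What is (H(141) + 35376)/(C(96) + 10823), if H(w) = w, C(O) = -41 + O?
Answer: 11839/3626 ≈ 3.2650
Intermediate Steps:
(H(141) + 35376)/(C(96) + 10823) = (141 + 35376)/((-41 + 96) + 10823) = 35517/(55 + 10823) = 35517/10878 = 35517*(1/10878) = 11839/3626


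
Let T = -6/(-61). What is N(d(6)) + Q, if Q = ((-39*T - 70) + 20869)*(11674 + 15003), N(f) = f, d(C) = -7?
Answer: 33839907458/61 ≈ 5.5475e+8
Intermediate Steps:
T = 6/61 (T = -6*(-1/61) = 6/61 ≈ 0.098361)
Q = 33839907885/61 (Q = ((-39*6/61 - 70) + 20869)*(11674 + 15003) = ((-234/61 - 70) + 20869)*26677 = (-4504/61 + 20869)*26677 = (1268505/61)*26677 = 33839907885/61 ≈ 5.5475e+8)
N(d(6)) + Q = -7 + 33839907885/61 = 33839907458/61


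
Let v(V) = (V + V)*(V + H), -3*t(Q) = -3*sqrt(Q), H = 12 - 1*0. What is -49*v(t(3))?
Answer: -294 - 1176*sqrt(3) ≈ -2330.9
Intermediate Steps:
H = 12 (H = 12 + 0 = 12)
t(Q) = sqrt(Q) (t(Q) = -(-1)*sqrt(Q) = sqrt(Q))
v(V) = 2*V*(12 + V) (v(V) = (V + V)*(V + 12) = (2*V)*(12 + V) = 2*V*(12 + V))
-49*v(t(3)) = -98*sqrt(3)*(12 + sqrt(3))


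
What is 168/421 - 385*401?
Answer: -64995917/421 ≈ -1.5438e+5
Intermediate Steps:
168/421 - 385*401 = 168*(1/421) - 154385 = 168/421 - 154385 = -64995917/421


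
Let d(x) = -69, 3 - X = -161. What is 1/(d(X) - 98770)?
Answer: -1/98839 ≈ -1.0117e-5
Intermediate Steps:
X = 164 (X = 3 - 1*(-161) = 3 + 161 = 164)
1/(d(X) - 98770) = 1/(-69 - 98770) = 1/(-98839) = -1/98839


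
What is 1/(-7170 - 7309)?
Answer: -1/14479 ≈ -6.9065e-5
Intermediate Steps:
1/(-7170 - 7309) = 1/(-14479) = -1/14479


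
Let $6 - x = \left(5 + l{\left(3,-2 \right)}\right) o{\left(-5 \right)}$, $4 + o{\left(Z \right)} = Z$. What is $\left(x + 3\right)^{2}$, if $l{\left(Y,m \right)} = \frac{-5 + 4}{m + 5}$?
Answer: $2601$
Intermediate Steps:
$l{\left(Y,m \right)} = - \frac{1}{5 + m}$
$o{\left(Z \right)} = -4 + Z$
$x = 48$ ($x = 6 - \left(5 - \frac{1}{5 - 2}\right) \left(-4 - 5\right) = 6 - \left(5 - \frac{1}{3}\right) \left(-9\right) = 6 - \frac{14}{3} \left(-9\right) = 6 - -42 = 6 + 42 = 48$)
$\left(x + 3\right)^{2} = \left(48 + 3\right)^{2} = 51^{2} = 2601$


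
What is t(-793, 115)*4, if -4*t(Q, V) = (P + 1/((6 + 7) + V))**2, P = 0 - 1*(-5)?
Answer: -410881/16384 ≈ -25.078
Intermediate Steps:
P = 5 (P = 0 + 5 = 5)
t(Q, V) = -(5 + 1/(13 + V))**2/4 (t(Q, V) = -(5 + 1/((6 + 7) + V))**2/4 = -(5 + 1/(13 + V))**2/4)
t(-793, 115)*4 = -(66 + 5*115)**2/(4*(13 + 115)**2)*4 = -1/4*(66 + 575)**2/128**2*4 = -1/4*1/16384*641**2*4 = -1/4*1/16384*410881*4 = -410881/65536*4 = -410881/16384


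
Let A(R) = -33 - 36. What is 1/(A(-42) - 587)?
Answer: -1/656 ≈ -0.0015244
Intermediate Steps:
A(R) = -69
1/(A(-42) - 587) = 1/(-69 - 587) = 1/(-656) = -1/656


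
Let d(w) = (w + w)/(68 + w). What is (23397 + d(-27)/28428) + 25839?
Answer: 9564486879/194258 ≈ 49236.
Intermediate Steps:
d(w) = 2*w/(68 + w) (d(w) = (2*w)/(68 + w) = 2*w/(68 + w))
(23397 + d(-27)/28428) + 25839 = (23397 + (2*(-27)/(68 - 27))/28428) + 25839 = (23397 + (2*(-27)/41)*(1/28428)) + 25839 = (23397 + (2*(-27)*(1/41))*(1/28428)) + 25839 = (23397 - 54/41*1/28428) + 25839 = (23397 - 9/194258) + 25839 = 4545054417/194258 + 25839 = 9564486879/194258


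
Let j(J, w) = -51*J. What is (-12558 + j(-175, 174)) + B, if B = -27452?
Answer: -31085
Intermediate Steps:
(-12558 + j(-175, 174)) + B = (-12558 - 51*(-175)) - 27452 = (-12558 + 8925) - 27452 = -3633 - 27452 = -31085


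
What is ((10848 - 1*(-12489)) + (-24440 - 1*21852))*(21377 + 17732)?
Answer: -897747095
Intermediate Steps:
((10848 - 1*(-12489)) + (-24440 - 1*21852))*(21377 + 17732) = ((10848 + 12489) + (-24440 - 21852))*39109 = (23337 - 46292)*39109 = -22955*39109 = -897747095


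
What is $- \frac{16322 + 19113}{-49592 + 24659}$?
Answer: $\frac{35435}{24933} \approx 1.4212$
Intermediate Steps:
$- \frac{16322 + 19113}{-49592 + 24659} = - \frac{35435}{-24933} = - \frac{35435 \left(-1\right)}{24933} = \left(-1\right) \left(- \frac{35435}{24933}\right) = \frac{35435}{24933}$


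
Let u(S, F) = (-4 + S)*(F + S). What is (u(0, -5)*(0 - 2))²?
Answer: 1600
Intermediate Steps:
(u(0, -5)*(0 - 2))² = ((0² - 4*(-5) - 4*0 - 5*0)*(0 - 2))² = ((0 + 20 + 0 + 0)*(-2))² = (20*(-2))² = (-40)² = 1600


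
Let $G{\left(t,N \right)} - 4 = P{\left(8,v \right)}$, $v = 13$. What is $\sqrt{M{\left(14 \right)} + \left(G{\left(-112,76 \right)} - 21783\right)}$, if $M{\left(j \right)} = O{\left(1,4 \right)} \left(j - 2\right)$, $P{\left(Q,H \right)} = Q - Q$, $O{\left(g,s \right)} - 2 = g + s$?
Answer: $i \sqrt{21695} \approx 147.29 i$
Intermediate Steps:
$O{\left(g,s \right)} = 2 + g + s$ ($O{\left(g,s \right)} = 2 + \left(g + s\right) = 2 + g + s$)
$P{\left(Q,H \right)} = 0$
$G{\left(t,N \right)} = 4$ ($G{\left(t,N \right)} = 4 + 0 = 4$)
$M{\left(j \right)} = -14 + 7 j$ ($M{\left(j \right)} = \left(2 + 1 + 4\right) \left(j - 2\right) = 7 \left(-2 + j\right) = -14 + 7 j$)
$\sqrt{M{\left(14 \right)} + \left(G{\left(-112,76 \right)} - 21783\right)} = \sqrt{\left(-14 + 7 \cdot 14\right) + \left(4 - 21783\right)} = \sqrt{\left(-14 + 98\right) - 21779} = \sqrt{84 - 21779} = \sqrt{-21695} = i \sqrt{21695}$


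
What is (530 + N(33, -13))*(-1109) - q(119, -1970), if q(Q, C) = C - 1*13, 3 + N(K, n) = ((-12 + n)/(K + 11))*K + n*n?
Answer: -2996349/4 ≈ -7.4909e+5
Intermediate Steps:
N(K, n) = -3 + n**2 + K*(-12 + n)/(11 + K) (N(K, n) = -3 + (((-12 + n)/(K + 11))*K + n*n) = -3 + (((-12 + n)/(11 + K))*K + n**2) = -3 + (K*(-12 + n)/(11 + K) + n**2) = -3 + (n**2 + K*(-12 + n)/(11 + K)) = -3 + n**2 + K*(-12 + n)/(11 + K))
q(Q, C) = -13 + C (q(Q, C) = C - 13 = -13 + C)
(530 + N(33, -13))*(-1109) - q(119, -1970) = (530 + (-33 - 15*33 + 11*(-13)**2 + 33*(-13) + 33*(-13)**2)/(11 + 33))*(-1109) - (-13 - 1970) = (530 + (-33 - 495 + 11*169 - 429 + 33*169)/44)*(-1109) - 1*(-1983) = (530 + (-33 - 495 + 1859 - 429 + 5577)/44)*(-1109) + 1983 = (530 + (1/44)*6479)*(-1109) + 1983 = (530 + 589/4)*(-1109) + 1983 = (2709/4)*(-1109) + 1983 = -3004281/4 + 1983 = -2996349/4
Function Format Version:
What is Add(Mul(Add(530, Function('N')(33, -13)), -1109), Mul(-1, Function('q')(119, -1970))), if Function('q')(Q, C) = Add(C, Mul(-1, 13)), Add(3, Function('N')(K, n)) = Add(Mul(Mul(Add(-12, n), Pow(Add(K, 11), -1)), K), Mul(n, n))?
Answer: Rational(-2996349, 4) ≈ -7.4909e+5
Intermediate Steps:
Function('N')(K, n) = Add(-3, Pow(n, 2), Mul(K, Pow(Add(11, K), -1), Add(-12, n))) (Function('N')(K, n) = Add(-3, Add(Mul(Mul(Add(-12, n), Pow(Add(K, 11), -1)), K), Mul(n, n))) = Add(-3, Add(Mul(Mul(Add(-12, n), Pow(Add(11, K), -1)), K), Pow(n, 2))) = Add(-3, Add(Mul(Mul(Pow(Add(11, K), -1), Add(-12, n)), K), Pow(n, 2))) = Add(-3, Add(Mul(K, Pow(Add(11, K), -1), Add(-12, n)), Pow(n, 2))) = Add(-3, Add(Pow(n, 2), Mul(K, Pow(Add(11, K), -1), Add(-12, n)))) = Add(-3, Pow(n, 2), Mul(K, Pow(Add(11, K), -1), Add(-12, n))))
Function('q')(Q, C) = Add(-13, C) (Function('q')(Q, C) = Add(C, -13) = Add(-13, C))
Add(Mul(Add(530, Function('N')(33, -13)), -1109), Mul(-1, Function('q')(119, -1970))) = Add(Mul(Add(530, Mul(Pow(Add(11, 33), -1), Add(-33, Mul(-15, 33), Mul(11, Pow(-13, 2)), Mul(33, -13), Mul(33, Pow(-13, 2))))), -1109), Mul(-1, Add(-13, -1970))) = Add(Mul(Add(530, Mul(Pow(44, -1), Add(-33, -495, Mul(11, 169), -429, Mul(33, 169)))), -1109), Mul(-1, -1983)) = Add(Mul(Add(530, Mul(Rational(1, 44), Add(-33, -495, 1859, -429, 5577))), -1109), 1983) = Add(Mul(Add(530, Mul(Rational(1, 44), 6479)), -1109), 1983) = Add(Mul(Add(530, Rational(589, 4)), -1109), 1983) = Add(Mul(Rational(2709, 4), -1109), 1983) = Add(Rational(-3004281, 4), 1983) = Rational(-2996349, 4)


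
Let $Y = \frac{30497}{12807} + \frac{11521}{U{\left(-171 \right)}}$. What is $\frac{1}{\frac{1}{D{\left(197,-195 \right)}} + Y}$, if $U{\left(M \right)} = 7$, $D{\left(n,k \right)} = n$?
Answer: $\frac{17660853}{29109386071} \approx 0.00060671$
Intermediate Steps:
$Y = \frac{147762926}{89649}$ ($Y = \frac{30497}{12807} + \frac{11521}{7} = \frac{147762926}{89649} \approx 1648.2$)
$\frac{1}{\frac{1}{D{\left(197,-195 \right)}} + Y} = \frac{1}{\frac{1}{197} + \frac{147762926}{89649}} = \frac{1}{\frac{29109386071}{17660853}} = \frac{17660853}{29109386071}$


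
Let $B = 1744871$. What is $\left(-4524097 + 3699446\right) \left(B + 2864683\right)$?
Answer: $-3801273315654$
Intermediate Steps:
$\left(-4524097 + 3699446\right) \left(B + 2864683\right) = \left(-4524097 + 3699446\right) \left(1744871 + 2864683\right) = \left(-824651\right) 4609554 = -3801273315654$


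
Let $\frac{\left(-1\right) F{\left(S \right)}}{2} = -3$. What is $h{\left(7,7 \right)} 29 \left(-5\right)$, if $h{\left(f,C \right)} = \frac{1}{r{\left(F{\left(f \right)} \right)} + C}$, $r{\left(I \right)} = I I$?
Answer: $- \frac{145}{43} \approx -3.3721$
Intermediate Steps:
$F{\left(S \right)} = 6$ ($F{\left(S \right)} = \left(-2\right) \left(-3\right) = 6$)
$r{\left(I \right)} = I^{2}$
$h{\left(f,C \right)} = \frac{1}{36 + C}$ ($h{\left(f,C \right)} = \frac{1}{6^{2} + C} = \frac{1}{36 + C}$)
$h{\left(7,7 \right)} 29 \left(-5\right) = \frac{1}{36 + 7} \cdot 29 \left(-5\right) = \frac{1}{43} \cdot 29 \left(-5\right) = \frac{29}{43} \left(-5\right) = - \frac{145}{43}$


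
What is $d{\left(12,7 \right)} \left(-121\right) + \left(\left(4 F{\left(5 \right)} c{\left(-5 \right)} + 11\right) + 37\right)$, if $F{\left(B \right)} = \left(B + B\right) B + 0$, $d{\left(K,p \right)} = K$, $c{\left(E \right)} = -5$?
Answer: $-2404$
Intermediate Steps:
$F{\left(B \right)} = 2 B^{2}$ ($F{\left(B \right)} = 2 B B + 0 = 2 B^{2} + 0 = 2 B^{2}$)
$d{\left(12,7 \right)} \left(-121\right) + \left(\left(4 F{\left(5 \right)} c{\left(-5 \right)} + 11\right) + 37\right) = 12 \left(-121\right) + \left(\left(4 \cdot 2 \cdot 5^{2} \left(-5\right) + 11\right) + 37\right) = -1452 + \left(\left(4 \cdot 2 \cdot 25 \left(-5\right) + 11\right) + 37\right) = -1452 + \left(\left(4 \cdot 50 \left(-5\right) + 11\right) + 37\right) = -1452 + \left(\left(200 \left(-5\right) + 11\right) + 37\right) = -1452 + \left(\left(-1000 + 11\right) + 37\right) = -1452 + \left(-989 + 37\right) = -1452 - 952 = -2404$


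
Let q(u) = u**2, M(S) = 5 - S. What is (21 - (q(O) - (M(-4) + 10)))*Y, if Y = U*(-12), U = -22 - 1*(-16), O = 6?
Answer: 288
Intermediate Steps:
U = -6 (U = -22 + 16 = -6)
Y = 72 (Y = -6*(-12) = 72)
(21 - (q(O) - (M(-4) + 10)))*Y = (21 - (6**2 - ((5 - 1*(-4)) + 10)))*72 = (21 - (36 - ((5 + 4) + 10)))*72 = (21 - (36 - (9 + 10)))*72 = (21 - (36 - 1*19))*72 = (21 - (36 - 19))*72 = (21 - 1*17)*72 = (21 - 17)*72 = 4*72 = 288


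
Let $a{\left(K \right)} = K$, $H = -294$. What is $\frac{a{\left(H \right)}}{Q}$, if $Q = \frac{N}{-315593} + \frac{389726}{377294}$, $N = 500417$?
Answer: $\frac{2917247960879}{5484127840} \approx 531.94$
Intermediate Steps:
$Q = - \frac{32904767040}{59535672671}$ ($Q = \frac{500417}{-315593} + \frac{389726}{377294} = 500417 \left(- \frac{1}{315593}\right) + 389726 \cdot \frac{1}{377294} = - \frac{500417}{315593} + \frac{194863}{188647} = - \frac{32904767040}{59535672671} \approx -0.55269$)
$\frac{a{\left(H \right)}}{Q} = - \frac{294}{- \frac{32904767040}{59535672671}} = \left(-294\right) \left(- \frac{59535672671}{32904767040}\right) = \frac{2917247960879}{5484127840}$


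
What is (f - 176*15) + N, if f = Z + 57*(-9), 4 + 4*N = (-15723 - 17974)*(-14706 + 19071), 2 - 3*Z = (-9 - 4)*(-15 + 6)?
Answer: -441300523/12 ≈ -3.6775e+7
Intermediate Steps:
Z = -115/3 (Z = ⅔ - (-9 - 4)*(-15 + 6)/3 = ⅔ - (-13)*(-9)/3 = ⅔ - ⅓*117 = ⅔ - 39 = -115/3 ≈ -38.333)
N = -147087409/4 (N = -1 + ((-15723 - 17974)*(-14706 + 19071))/4 = -1 + (-33697*4365)/4 = -1 + (¼)*(-147087405) = -1 - 147087405/4 = -147087409/4 ≈ -3.6772e+7)
f = -1654/3 (f = -115/3 + 57*(-9) = -115/3 - 513 = -1654/3 ≈ -551.33)
(f - 176*15) + N = (-1654/3 - 176*15) - 147087409/4 = (-1654/3 - 1*2640) - 147087409/4 = (-1654/3 - 2640) - 147087409/4 = -9574/3 - 147087409/4 = -441300523/12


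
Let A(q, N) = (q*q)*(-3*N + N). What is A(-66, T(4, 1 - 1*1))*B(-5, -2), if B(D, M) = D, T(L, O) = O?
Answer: 0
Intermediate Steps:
A(q, N) = -2*N*q² (A(q, N) = q²*(-2*N) = -2*N*q²)
A(-66, T(4, 1 - 1*1))*B(-5, -2) = -2*(1 - 1*1)*(-66)²*(-5) = -2*(1 - 1)*4356*(-5) = -2*0*4356*(-5) = 0*(-5) = 0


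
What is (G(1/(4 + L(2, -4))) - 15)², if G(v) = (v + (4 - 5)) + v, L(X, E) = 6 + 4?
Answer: 12321/49 ≈ 251.45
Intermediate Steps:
L(X, E) = 10
G(v) = -1 + 2*v (G(v) = (v - 1) + v = (-1 + v) + v = -1 + 2*v)
(G(1/(4 + L(2, -4))) - 15)² = ((-1 + 2/(4 + 10)) - 15)² = ((-1 + 2/14) - 15)² = ((-1 + 2*(1/14)) - 15)² = ((-1 + ⅐) - 15)² = (-6/7 - 15)² = (-111/7)² = 12321/49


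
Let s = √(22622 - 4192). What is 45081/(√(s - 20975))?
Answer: -45081*I/√(20975 - √18430) ≈ -312.29*I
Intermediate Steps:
s = √18430 ≈ 135.76
45081/(√(s - 20975)) = 45081/(√(√18430 - 20975)) = 45081/(√(-20975 + √18430)) = 45081/√(-20975 + √18430)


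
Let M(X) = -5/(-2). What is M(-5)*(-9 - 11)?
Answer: -50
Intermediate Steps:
M(X) = 5/2 (M(X) = -5*(-½) = 5/2)
M(-5)*(-9 - 11) = 5*(-9 - 11)/2 = (5/2)*(-20) = -50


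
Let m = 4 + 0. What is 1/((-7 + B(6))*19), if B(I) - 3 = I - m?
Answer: -1/38 ≈ -0.026316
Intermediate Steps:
m = 4
B(I) = -1 + I (B(I) = 3 + (I - 1*4) = 3 + (I - 4) = 3 + (-4 + I) = -1 + I)
1/((-7 + B(6))*19) = 1/((-7 + (-1 + 6))*19) = 1/((-7 + 5)*19) = 1/(-2*19) = 1/(-38) = -1/38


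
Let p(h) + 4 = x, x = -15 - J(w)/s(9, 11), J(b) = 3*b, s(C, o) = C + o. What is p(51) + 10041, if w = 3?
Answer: 200431/20 ≈ 10022.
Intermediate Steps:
x = -309/20 (x = -15 - 3*3/(9 + 11) = -15 - 9/20 = -309/20 ≈ -15.450)
p(h) = -389/20 (p(h) = -4 - 309/20 = -389/20)
p(51) + 10041 = -389/20 + 10041 = 200431/20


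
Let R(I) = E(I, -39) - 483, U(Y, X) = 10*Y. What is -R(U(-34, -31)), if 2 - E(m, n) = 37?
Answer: 518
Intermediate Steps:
E(m, n) = -35 (E(m, n) = 2 - 1*37 = 2 - 37 = -35)
R(I) = -518 (R(I) = -35 - 483 = -518)
-R(U(-34, -31)) = -1*(-518) = 518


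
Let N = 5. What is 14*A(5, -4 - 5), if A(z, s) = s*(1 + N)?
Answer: -756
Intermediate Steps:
A(z, s) = 6*s (A(z, s) = s*(1 + 5) = s*6 = 6*s)
14*A(5, -4 - 5) = 14*(6*(-4 - 5)) = 14*(6*(-9)) = 14*(-54) = -756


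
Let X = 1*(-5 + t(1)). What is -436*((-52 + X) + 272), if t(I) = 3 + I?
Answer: -95484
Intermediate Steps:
X = -1 (X = 1*(-5 + (3 + 1)) = 1*(-5 + 4) = 1*(-1) = -1)
-436*((-52 + X) + 272) = -436*((-52 - 1) + 272) = -436*(-53 + 272) = -436*219 = -95484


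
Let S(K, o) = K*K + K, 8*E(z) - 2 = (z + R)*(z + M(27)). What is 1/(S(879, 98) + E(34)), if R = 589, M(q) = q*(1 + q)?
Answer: 2/1670083 ≈ 1.1975e-6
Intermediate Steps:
E(z) = ¼ + (589 + z)*(756 + z)/8 (E(z) = ¼ + ((z + 589)*(z + 27*(1 + 27)))/8 = ¼ + ((589 + z)*(z + 27*28))/8 = ¼ + ((589 + z)*(z + 756))/8 = ¼ + ((589 + z)*(756 + z))/8 = ¼ + (589 + z)*(756 + z)/8)
S(K, o) = K + K² (S(K, o) = K² + K = K + K²)
1/(S(879, 98) + E(34)) = 1/(879*(1 + 879) + (222643/4 + (⅛)*34² + (1345/8)*34)) = 1/(879*880 + (222643/4 + (⅛)*1156 + 22865/4)) = 1/(773520 + (222643/4 + 289/2 + 22865/4)) = 1/(773520 + 123043/2) = 1/(1670083/2) = 2/1670083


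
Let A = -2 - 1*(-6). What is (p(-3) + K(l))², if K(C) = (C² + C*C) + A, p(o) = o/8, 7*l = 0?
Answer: 841/64 ≈ 13.141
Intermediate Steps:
A = 4 (A = -2 + 6 = 4)
l = 0 (l = (⅐)*0 = 0)
p(o) = o/8 (p(o) = o*(⅛) = o/8)
K(C) = 4 + 2*C² (K(C) = (C² + C*C) + 4 = (C² + C²) + 4 = 2*C² + 4 = 4 + 2*C²)
(p(-3) + K(l))² = ((⅛)*(-3) + (4 + 2*0²))² = (-3/8 + (4 + 2*0))² = (-3/8 + (4 + 0))² = (-3/8 + 4)² = (29/8)² = 841/64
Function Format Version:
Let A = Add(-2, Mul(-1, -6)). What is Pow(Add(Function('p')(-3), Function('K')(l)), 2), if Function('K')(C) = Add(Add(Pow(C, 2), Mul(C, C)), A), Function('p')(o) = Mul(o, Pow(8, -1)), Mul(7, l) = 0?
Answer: Rational(841, 64) ≈ 13.141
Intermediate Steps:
A = 4 (A = Add(-2, 6) = 4)
l = 0 (l = Mul(Rational(1, 7), 0) = 0)
Function('p')(o) = Mul(Rational(1, 8), o) (Function('p')(o) = Mul(o, Rational(1, 8)) = Mul(Rational(1, 8), o))
Function('K')(C) = Add(4, Mul(2, Pow(C, 2))) (Function('K')(C) = Add(Add(Pow(C, 2), Mul(C, C)), 4) = Add(Add(Pow(C, 2), Pow(C, 2)), 4) = Add(Mul(2, Pow(C, 2)), 4) = Add(4, Mul(2, Pow(C, 2))))
Pow(Add(Function('p')(-3), Function('K')(l)), 2) = Pow(Add(Mul(Rational(1, 8), -3), Add(4, Mul(2, Pow(0, 2)))), 2) = Pow(Add(Rational(-3, 8), Add(4, Mul(2, 0))), 2) = Pow(Add(Rational(-3, 8), Add(4, 0)), 2) = Pow(Add(Rational(-3, 8), 4), 2) = Pow(Rational(29, 8), 2) = Rational(841, 64)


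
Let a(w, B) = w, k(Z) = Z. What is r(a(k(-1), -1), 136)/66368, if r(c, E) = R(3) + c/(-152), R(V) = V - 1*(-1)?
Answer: 609/10087936 ≈ 6.0369e-5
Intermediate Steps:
R(V) = 1 + V (R(V) = V + 1 = 1 + V)
r(c, E) = 4 - c/152 (r(c, E) = (1 + 3) + c/(-152) = 4 + c*(-1/152) = 4 - c/152)
r(a(k(-1), -1), 136)/66368 = (4 - 1/152*(-1))/66368 = (4 + 1/152)*(1/66368) = (609/152)*(1/66368) = 609/10087936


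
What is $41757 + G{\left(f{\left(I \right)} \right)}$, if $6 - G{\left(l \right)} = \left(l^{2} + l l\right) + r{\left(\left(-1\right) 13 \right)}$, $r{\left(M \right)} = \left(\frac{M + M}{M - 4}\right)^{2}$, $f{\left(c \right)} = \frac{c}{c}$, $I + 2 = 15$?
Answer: $\frac{12068253}{289} \approx 41759.0$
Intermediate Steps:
$I = 13$ ($I = -2 + 15 = 13$)
$f{\left(c \right)} = 1$
$r{\left(M \right)} = \frac{4 M^{2}}{\left(-4 + M\right)^{2}}$ ($r{\left(M \right)} = \left(\frac{2 M}{-4 + M}\right)^{2} = \frac{4 M^{2}}{\left(-4 + M\right)^{2}}$)
$G{\left(l \right)} = \frac{1058}{289} - 2 l^{2}$ ($G{\left(l \right)} = 6 - \left(\left(l^{2} + l l\right) + \frac{4 \left(\left(-1\right) 13\right)^{2}}{\left(-4 - 13\right)^{2}}\right) = 6 - \left(\left(l^{2} + l^{2}\right) + \frac{4 \left(-13\right)^{2}}{\left(-4 - 13\right)^{2}}\right) = 6 - \left(2 l^{2} + 4 \cdot 169 \cdot \frac{1}{289}\right) = 6 - \left(2 l^{2} + \frac{676}{289}\right) = 6 - \left(\frac{676}{289} + 2 l^{2}\right) = \frac{1058}{289} - 2 l^{2}$)
$41757 + G{\left(f{\left(I \right)} \right)} = 41757 + \left(\frac{1058}{289} - 2 \cdot 1^{2}\right) = 41757 + \left(\frac{1058}{289} - 2\right) = 41757 + \frac{480}{289} = \frac{12068253}{289}$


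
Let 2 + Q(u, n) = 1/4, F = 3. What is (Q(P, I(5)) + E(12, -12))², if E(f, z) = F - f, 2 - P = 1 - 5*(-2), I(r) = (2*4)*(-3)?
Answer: 1849/16 ≈ 115.56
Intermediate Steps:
I(r) = -24 (I(r) = 8*(-3) = -24)
P = -9 (P = 2 - (1 - 5*(-2)) = 2 - (1 + 10) = 2 - 1*11 = 2 - 11 = -9)
E(f, z) = 3 - f
Q(u, n) = -7/4 (Q(u, n) = -2 + 1/4 = -2 + ¼ = -7/4)
(Q(P, I(5)) + E(12, -12))² = (-7/4 + (3 - 1*12))² = (-7/4 + (3 - 12))² = (-7/4 - 9)² = (-43/4)² = 1849/16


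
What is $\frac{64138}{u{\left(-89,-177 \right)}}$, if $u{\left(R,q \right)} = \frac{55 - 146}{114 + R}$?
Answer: $- \frac{1603450}{91} \approx -17620.0$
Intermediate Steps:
$u{\left(R,q \right)} = - \frac{91}{114 + R}$ ($u{\left(R,q \right)} = \frac{55 - 146}{114 + R} = - \frac{91}{114 + R}$)
$\frac{64138}{u{\left(-89,-177 \right)}} = \frac{64138}{\left(-91\right) \frac{1}{114 - 89}} = \frac{64138}{\left(-91\right) \frac{1}{25}} = \frac{64138}{- \frac{91}{25}} = 64138 \left(- \frac{25}{91}\right) = - \frac{1603450}{91}$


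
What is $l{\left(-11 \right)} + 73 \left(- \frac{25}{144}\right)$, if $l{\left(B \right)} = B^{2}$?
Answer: $\frac{15599}{144} \approx 108.33$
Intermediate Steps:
$l{\left(-11 \right)} + 73 \left(- \frac{25}{144}\right) = \left(-11\right)^{2} + 73 \left(- \frac{25}{144}\right) = 121 + 73 \left(\left(-25\right) \frac{1}{144}\right) = 121 + 73 \left(- \frac{25}{144}\right) = 121 - \frac{1825}{144} = \frac{15599}{144}$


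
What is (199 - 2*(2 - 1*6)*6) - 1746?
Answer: -1499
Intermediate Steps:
(199 - 2*(2 - 1*6)*6) - 1746 = (199 - 2*(2 - 6)*6) - 1746 = (199 - 2*(-4)*6) - 1746 = (199 + 8*6) - 1746 = (199 + 48) - 1746 = 247 - 1746 = -1499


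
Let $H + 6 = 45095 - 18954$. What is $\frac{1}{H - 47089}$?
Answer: $- \frac{1}{20954} \approx -4.7724 \cdot 10^{-5}$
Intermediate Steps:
$H = 26135$ ($H = -6 + \left(45095 - 18954\right) = -6 + 26141 = 26135$)
$\frac{1}{H - 47089} = \frac{1}{26135 - 47089} = \frac{1}{-20954} = - \frac{1}{20954}$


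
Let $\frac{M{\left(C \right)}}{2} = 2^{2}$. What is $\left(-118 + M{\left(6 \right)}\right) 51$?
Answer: $-5610$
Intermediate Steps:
$M{\left(C \right)} = 8$ ($M{\left(C \right)} = 2 \cdot 2^{2} = 2 \cdot 4 = 8$)
$\left(-118 + M{\left(6 \right)}\right) 51 = \left(-118 + 8\right) 51 = \left(-110\right) 51 = -5610$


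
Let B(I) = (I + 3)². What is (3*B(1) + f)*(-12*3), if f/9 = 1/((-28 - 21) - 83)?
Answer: -18981/11 ≈ -1725.5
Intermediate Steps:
B(I) = (3 + I)²
f = -3/44 (f = 9/((-28 - 21) - 83) = 9/(-49 - 83) = 9/(-132) = 9*(-1/132) = -3/44 ≈ -0.068182)
(3*B(1) + f)*(-12*3) = (3*(3 + 1)² - 3/44)*(-12*3) = (3*4² - 3/44)*(-36) = (3*16 - 3/44)*(-36) = (48 - 3/44)*(-36) = (2109/44)*(-36) = -18981/11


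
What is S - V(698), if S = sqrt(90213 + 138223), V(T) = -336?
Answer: 336 + 2*sqrt(57109) ≈ 813.95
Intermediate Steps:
S = 2*sqrt(57109) (S = sqrt(228436) = 2*sqrt(57109) ≈ 477.95)
S - V(698) = 2*sqrt(57109) - 1*(-336) = 2*sqrt(57109) + 336 = 336 + 2*sqrt(57109)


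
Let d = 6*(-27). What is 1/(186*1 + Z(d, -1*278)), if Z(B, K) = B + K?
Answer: -1/254 ≈ -0.0039370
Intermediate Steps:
d = -162
1/(186*1 + Z(d, -1*278)) = 1/(186*1 + (-162 - 1*278)) = 1/(186 + (-162 - 278)) = 1/(186 - 440) = 1/(-254) = -1/254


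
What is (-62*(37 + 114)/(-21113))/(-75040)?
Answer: -4681/792159760 ≈ -5.9092e-6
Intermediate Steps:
(-62*(37 + 114)/(-21113))/(-75040) = (-62*151*(-1/21113))*(-1/75040) = -9362*(-1/21113)*(-1/75040) = (9362/21113)*(-1/75040) = -4681/792159760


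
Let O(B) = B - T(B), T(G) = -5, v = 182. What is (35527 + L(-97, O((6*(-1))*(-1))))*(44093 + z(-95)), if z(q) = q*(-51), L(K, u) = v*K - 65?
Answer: 871487904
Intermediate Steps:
O(B) = 5 + B (O(B) = B - 1*(-5) = B + 5 = 5 + B)
L(K, u) = -65 + 182*K (L(K, u) = 182*K - 65 = -65 + 182*K)
z(q) = -51*q
(35527 + L(-97, O((6*(-1))*(-1))))*(44093 + z(-95)) = (35527 + (-65 + 182*(-97)))*(44093 - 51*(-95)) = (35527 + (-65 - 17654))*(44093 + 4845) = (35527 - 17719)*48938 = 17808*48938 = 871487904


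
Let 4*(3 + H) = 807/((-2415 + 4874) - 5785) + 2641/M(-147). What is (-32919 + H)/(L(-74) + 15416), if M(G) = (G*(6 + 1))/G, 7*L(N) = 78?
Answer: -3057181699/1436698960 ≈ -2.1279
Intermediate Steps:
L(N) = 78/7 (L(N) = (⅐)*78 = 78/7)
M(G) = 7 (M(G) = (G*7)/G = (7*G)/G = 7)
H = 8498933/93128 (H = -3 + (807/((-2415 + 4874) - 5785) + 2641/7)/4 = -3 + (807/(2459 - 5785) + 2641*(⅐))/4 = -3 + (807/(-3326) + 2641/7)/4 = -3 + (807*(-1/3326) + 2641/7)/4 = -3 + (-807/3326 + 2641/7)/4 = -3 + (¼)*(8778317/23282) = -3 + 8778317/93128 = 8498933/93128 ≈ 91.261)
(-32919 + H)/(L(-74) + 15416) = (-32919 + 8498933/93128)/(78/7 + 15416) = -3057181699/(93128*107990/7) = -3057181699/93128*7/107990 = -3057181699/1436698960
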